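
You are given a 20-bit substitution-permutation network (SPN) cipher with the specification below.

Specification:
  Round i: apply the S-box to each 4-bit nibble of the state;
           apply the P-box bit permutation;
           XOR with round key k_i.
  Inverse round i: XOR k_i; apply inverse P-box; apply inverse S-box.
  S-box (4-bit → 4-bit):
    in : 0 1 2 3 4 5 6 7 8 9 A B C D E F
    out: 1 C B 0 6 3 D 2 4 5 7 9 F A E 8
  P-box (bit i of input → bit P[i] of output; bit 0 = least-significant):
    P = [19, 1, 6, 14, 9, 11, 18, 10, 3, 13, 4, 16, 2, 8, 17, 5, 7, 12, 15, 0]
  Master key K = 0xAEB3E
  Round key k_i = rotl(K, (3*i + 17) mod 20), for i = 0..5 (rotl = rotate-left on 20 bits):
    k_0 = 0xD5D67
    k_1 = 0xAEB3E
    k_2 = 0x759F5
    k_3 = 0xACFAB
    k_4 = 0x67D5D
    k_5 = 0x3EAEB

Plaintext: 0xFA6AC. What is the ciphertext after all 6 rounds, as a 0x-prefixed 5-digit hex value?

s_0 = plaintext = 0xFA6AC
s_1 = Round(s_0, k_0) = 0x21638
s_2 = Round(s_1, k_1) = 0x9FBC7
s_3 = Round(s_2, k_2) = 0x2D75F
s_4 = Round(s_3, k_3) = 0xAB40A
s_5 = Round(s_4, k_4) = 0xECFAB
s_6 = Round(s_5, k_5) = 0xC31CE

0xC31CE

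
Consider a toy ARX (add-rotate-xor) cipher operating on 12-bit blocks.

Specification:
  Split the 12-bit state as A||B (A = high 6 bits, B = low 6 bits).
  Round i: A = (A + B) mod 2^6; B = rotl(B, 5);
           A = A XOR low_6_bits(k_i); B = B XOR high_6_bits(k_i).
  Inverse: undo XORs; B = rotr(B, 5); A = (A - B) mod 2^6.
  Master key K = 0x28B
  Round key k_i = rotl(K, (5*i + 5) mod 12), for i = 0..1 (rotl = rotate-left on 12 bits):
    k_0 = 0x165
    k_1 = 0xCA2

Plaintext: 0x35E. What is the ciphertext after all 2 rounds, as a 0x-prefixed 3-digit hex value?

0xEB7

s_0 = plaintext = 0x35E
s_1 = Round(s_0, k_0) = 0x38A
s_2 = Round(s_1, k_1) = 0xEB7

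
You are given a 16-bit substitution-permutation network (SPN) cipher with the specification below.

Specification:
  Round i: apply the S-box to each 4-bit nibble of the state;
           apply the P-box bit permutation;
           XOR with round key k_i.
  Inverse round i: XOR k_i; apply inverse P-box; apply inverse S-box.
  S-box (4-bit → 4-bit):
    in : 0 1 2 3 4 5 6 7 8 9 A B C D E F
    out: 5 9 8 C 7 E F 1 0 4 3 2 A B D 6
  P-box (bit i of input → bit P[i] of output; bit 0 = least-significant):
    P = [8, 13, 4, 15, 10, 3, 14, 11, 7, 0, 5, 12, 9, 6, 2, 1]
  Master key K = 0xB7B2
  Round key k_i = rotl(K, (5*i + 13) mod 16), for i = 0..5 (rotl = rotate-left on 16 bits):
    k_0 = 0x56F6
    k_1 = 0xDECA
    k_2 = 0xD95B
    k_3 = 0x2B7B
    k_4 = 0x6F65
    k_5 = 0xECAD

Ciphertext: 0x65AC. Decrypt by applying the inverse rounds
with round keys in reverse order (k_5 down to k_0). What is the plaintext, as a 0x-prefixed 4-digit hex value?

s_0 = ciphertext = 0x65AC
s_1 = InvRound(s_0, k_5) = 0x8B21
s_2 = InvRound(s_1, k_4) = 0xF80C
s_3 = InvRound(s_2, k_3) = 0x659E
s_4 = InvRound(s_3, k_2) = 0xFD1C
s_5 = InvRound(s_4, k_1) = 0x6784
s_6 = InvRound(s_5, k_0) = 0xC384

0xC384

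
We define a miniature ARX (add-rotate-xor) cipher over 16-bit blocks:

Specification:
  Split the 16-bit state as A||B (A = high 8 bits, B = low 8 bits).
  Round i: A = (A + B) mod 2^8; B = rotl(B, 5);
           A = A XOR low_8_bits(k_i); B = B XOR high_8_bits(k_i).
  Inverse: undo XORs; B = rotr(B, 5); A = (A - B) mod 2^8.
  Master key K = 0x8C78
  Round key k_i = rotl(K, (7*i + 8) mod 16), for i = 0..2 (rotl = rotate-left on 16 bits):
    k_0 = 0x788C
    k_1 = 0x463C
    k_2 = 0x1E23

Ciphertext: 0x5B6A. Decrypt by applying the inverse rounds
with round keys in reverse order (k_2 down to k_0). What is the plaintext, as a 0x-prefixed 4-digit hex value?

s_0 = ciphertext = 0x5B6A
s_1 = InvRound(s_0, k_2) = 0xD5A3
s_2 = InvRound(s_1, k_1) = 0xBA2F
s_3 = InvRound(s_2, k_0) = 0x7CBA

0x7CBA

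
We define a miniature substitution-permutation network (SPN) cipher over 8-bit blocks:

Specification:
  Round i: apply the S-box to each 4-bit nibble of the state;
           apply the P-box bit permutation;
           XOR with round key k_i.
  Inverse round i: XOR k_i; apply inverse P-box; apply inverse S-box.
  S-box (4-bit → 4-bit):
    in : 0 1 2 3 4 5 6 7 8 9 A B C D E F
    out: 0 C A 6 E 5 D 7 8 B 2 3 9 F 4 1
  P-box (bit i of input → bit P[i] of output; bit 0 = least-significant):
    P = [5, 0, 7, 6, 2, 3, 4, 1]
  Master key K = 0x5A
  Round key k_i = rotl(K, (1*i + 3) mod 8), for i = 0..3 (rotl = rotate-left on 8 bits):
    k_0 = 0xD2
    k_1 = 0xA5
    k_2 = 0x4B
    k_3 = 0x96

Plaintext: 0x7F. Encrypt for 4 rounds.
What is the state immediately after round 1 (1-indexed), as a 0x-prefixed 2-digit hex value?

0xEE

s_0 = plaintext = 0x7F
s_1 = Round(s_0, k_0) = 0xEE
s_2 = Round(s_1, k_1) = 0x35
s_3 = Round(s_2, k_2) = 0xF3
s_4 = Round(s_3, k_3) = 0x13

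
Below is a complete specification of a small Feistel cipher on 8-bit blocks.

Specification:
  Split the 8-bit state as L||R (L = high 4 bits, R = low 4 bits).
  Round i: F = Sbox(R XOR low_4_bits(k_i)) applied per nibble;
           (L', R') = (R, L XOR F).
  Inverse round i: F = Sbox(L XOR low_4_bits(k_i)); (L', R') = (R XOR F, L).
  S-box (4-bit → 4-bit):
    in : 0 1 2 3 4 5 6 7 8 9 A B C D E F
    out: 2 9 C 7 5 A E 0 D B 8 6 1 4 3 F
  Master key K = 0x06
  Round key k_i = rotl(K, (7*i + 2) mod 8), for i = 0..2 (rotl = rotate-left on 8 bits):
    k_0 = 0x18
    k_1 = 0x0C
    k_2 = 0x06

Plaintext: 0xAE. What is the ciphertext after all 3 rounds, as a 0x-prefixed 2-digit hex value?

s_0 = plaintext = 0xAE
s_1 = Round(s_0, k_0) = 0xE4
s_2 = Round(s_1, k_1) = 0x43
s_3 = Round(s_2, k_2) = 0x3E

0x3E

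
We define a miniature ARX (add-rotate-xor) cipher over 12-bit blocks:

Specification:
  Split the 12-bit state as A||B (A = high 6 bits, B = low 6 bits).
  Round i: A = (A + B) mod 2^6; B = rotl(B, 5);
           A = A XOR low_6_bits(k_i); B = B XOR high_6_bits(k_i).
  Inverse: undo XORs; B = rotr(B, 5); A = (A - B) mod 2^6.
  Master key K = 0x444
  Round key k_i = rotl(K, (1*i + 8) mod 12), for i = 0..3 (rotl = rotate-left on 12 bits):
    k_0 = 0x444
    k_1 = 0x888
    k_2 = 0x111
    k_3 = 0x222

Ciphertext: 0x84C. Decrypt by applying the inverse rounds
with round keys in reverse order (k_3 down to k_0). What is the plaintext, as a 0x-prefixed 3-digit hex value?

0x609

s_0 = ciphertext = 0x84C
s_1 = InvRound(s_0, k_3) = 0xEC8
s_2 = InvRound(s_1, k_2) = 0x498
s_3 = InvRound(s_2, k_1) = 0x975
s_4 = InvRound(s_3, k_0) = 0x609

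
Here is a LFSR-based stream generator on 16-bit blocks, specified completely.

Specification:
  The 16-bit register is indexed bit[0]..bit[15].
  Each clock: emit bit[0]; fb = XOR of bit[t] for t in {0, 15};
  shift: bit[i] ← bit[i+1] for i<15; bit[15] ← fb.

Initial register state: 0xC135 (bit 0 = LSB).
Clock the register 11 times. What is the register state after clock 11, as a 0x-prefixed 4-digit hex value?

reg_0 = 0xC135
clock 1: out=1, reg = 0x609A
clock 2: out=0, reg = 0x304D
clock 3: out=1, reg = 0x9826
clock 4: out=0, reg = 0xCC13
clock 5: out=1, reg = 0x6609
clock 6: out=1, reg = 0xB304
clock 7: out=0, reg = 0xD982
clock 8: out=0, reg = 0xECC1
clock 9: out=1, reg = 0x7660
clock 10: out=0, reg = 0x3B30
clock 11: out=0, reg = 0x1D98

0x1D98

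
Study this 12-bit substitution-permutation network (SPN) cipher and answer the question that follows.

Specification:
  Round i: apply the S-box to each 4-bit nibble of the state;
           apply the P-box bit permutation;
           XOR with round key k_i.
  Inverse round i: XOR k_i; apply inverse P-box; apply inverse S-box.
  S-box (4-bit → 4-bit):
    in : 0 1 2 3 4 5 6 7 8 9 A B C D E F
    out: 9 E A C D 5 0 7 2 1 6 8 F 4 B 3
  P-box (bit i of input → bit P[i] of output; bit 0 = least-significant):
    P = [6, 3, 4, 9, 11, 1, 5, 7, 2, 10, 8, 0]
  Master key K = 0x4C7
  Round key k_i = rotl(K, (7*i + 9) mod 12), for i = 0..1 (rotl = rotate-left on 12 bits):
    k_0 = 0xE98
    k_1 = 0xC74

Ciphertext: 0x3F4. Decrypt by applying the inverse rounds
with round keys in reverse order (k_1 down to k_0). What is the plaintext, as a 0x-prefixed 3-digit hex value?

s_0 = ciphertext = 0x3F4
s_1 = InvRound(s_0, k_1) = 0xA0B
s_2 = InvRound(s_1, k_0) = 0x22D

0x22D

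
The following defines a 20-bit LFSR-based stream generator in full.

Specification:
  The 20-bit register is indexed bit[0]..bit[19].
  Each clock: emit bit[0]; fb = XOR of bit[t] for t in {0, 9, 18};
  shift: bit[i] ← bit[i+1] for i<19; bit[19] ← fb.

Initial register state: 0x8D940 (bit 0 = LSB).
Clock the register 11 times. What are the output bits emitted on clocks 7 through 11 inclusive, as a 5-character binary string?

reg_0 = 0x8D940
clock 1: out=0, reg = 0x46CA0
clock 2: out=0, reg = 0xA3650
clock 3: out=0, reg = 0xD1B28
clock 4: out=0, reg = 0x68D94
clock 5: out=0, reg = 0xB46CA
clock 6: out=0, reg = 0xDA365
clock 7: out=1, reg = 0xED1B2
clock 8: out=0, reg = 0xF68D9
clock 9: out=1, reg = 0x7B46C
clock 10: out=0, reg = 0xBDA36
clock 11: out=0, reg = 0xDED1B

10100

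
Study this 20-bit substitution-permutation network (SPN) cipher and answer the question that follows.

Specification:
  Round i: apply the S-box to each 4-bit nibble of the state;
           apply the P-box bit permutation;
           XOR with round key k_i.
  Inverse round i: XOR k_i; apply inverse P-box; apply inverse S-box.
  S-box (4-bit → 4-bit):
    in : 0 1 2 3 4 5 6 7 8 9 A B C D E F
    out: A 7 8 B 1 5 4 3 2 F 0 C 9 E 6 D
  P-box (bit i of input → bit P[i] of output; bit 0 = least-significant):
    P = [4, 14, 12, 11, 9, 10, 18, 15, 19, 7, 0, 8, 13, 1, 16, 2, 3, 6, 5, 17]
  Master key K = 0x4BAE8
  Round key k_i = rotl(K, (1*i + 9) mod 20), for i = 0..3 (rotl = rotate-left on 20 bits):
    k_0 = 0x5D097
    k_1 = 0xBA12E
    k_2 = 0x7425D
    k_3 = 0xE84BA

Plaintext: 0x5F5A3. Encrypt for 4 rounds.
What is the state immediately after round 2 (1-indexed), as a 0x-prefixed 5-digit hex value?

s_0 = plaintext = 0x5F5A3
s_1 = Round(s_0, k_0) = 0xCB8AA
s_2 = Round(s_1, k_1) = 0x8A1A2
s_3 = Round(s_2, k_2) = 0xF4A9C
s_4 = Round(s_3, k_3) = 0x82A82

0x8A1A2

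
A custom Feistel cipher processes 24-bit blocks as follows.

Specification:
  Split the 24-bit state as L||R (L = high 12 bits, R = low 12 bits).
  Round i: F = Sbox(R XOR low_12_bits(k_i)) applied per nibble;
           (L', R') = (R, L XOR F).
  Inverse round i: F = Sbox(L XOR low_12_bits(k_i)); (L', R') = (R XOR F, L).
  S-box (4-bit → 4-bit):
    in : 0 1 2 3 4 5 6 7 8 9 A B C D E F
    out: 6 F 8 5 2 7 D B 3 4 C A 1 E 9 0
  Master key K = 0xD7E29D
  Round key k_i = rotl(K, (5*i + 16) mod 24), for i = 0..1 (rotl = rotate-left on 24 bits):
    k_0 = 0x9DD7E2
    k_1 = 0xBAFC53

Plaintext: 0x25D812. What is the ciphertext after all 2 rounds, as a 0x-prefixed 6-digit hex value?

0x25B171

s_0 = plaintext = 0x25D812
s_1 = Round(s_0, k_0) = 0x81225B
s_2 = Round(s_1, k_1) = 0x25B171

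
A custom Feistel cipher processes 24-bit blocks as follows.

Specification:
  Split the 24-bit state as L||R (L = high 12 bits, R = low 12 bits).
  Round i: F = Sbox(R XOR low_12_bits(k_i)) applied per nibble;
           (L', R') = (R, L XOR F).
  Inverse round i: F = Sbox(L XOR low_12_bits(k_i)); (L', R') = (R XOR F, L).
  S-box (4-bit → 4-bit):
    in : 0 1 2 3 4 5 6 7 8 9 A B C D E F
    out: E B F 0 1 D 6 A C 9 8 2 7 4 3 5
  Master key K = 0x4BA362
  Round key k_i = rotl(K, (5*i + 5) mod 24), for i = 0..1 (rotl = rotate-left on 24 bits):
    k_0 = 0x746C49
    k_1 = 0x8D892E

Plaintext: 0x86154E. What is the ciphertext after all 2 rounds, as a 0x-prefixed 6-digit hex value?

s_0 = plaintext = 0x86154E
s_1 = Round(s_0, k_0) = 0x54E18B
s_2 = Round(s_1, k_1) = 0x18B9C3

0x18B9C3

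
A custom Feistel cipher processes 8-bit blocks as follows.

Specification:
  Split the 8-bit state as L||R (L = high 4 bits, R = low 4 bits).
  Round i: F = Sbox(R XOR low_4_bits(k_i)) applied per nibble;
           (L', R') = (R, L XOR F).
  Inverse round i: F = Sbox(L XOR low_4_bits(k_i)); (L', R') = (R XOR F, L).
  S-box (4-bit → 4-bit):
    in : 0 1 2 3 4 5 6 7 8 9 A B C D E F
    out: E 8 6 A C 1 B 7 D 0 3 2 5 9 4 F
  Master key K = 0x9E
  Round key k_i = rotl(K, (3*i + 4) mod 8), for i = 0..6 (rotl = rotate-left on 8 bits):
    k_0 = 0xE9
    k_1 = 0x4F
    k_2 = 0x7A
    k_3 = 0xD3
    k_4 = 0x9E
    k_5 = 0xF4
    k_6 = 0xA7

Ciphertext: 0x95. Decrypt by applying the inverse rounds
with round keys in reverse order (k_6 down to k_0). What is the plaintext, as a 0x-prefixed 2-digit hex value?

s_0 = ciphertext = 0x95
s_1 = InvRound(s_0, k_6) = 0x19
s_2 = InvRound(s_1, k_5) = 0x81
s_3 = InvRound(s_2, k_4) = 0xA8
s_4 = InvRound(s_3, k_3) = 0x8A
s_5 = InvRound(s_4, k_2) = 0xC8
s_6 = InvRound(s_5, k_1) = 0x2C
s_7 = InvRound(s_6, k_0) = 0xE2

0xE2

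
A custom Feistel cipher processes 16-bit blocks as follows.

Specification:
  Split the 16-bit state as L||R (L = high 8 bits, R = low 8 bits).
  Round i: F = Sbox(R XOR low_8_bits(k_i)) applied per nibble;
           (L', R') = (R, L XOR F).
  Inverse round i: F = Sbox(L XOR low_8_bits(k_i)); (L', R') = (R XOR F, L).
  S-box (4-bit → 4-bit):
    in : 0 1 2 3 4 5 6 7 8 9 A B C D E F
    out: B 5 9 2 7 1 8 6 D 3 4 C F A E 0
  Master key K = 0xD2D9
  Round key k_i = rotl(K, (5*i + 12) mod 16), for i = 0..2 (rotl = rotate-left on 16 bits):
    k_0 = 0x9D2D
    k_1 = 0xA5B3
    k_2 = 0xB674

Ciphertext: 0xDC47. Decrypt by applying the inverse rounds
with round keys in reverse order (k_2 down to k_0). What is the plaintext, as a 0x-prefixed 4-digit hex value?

0x231F

s_0 = ciphertext = 0xDC47
s_1 = InvRound(s_0, k_2) = 0x0ADC
s_2 = InvRound(s_1, k_1) = 0x1F0A
s_3 = InvRound(s_2, k_0) = 0x231F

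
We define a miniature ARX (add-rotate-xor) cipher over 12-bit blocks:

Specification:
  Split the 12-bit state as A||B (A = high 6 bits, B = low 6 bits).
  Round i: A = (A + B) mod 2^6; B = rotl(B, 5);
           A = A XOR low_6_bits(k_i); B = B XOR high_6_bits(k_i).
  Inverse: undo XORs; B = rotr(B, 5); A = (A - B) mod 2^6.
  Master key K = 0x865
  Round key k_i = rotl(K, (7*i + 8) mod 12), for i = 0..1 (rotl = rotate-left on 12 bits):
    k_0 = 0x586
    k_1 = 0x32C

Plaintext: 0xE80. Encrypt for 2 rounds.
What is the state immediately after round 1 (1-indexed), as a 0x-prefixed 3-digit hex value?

s_0 = plaintext = 0xE80
s_1 = Round(s_0, k_0) = 0xF16
s_2 = Round(s_1, k_1) = 0xF87

0xF16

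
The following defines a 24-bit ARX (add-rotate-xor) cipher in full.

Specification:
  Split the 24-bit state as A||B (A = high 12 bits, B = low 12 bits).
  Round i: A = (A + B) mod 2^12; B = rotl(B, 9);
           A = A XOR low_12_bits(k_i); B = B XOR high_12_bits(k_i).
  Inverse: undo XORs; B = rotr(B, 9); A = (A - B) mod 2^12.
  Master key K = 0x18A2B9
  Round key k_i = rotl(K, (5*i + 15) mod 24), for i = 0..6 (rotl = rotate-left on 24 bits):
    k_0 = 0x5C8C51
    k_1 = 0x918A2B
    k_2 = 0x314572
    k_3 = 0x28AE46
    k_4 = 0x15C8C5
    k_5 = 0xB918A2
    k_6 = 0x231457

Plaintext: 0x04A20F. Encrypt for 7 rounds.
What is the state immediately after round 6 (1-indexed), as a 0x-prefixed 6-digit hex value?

0x9563F8

s_0 = plaintext = 0x04A20F
s_1 = Round(s_0, k_0) = 0xE08B89
s_2 = Round(s_1, k_1) = 0x3BAA69
s_3 = Round(s_2, k_2) = 0xB51059
s_4 = Round(s_3, k_3) = 0x5EC081
s_5 = Round(s_4, k_4) = 0xEA834C
s_6 = Round(s_5, k_5) = 0x9563F8
s_7 = Round(s_6, k_6) = 0x91924E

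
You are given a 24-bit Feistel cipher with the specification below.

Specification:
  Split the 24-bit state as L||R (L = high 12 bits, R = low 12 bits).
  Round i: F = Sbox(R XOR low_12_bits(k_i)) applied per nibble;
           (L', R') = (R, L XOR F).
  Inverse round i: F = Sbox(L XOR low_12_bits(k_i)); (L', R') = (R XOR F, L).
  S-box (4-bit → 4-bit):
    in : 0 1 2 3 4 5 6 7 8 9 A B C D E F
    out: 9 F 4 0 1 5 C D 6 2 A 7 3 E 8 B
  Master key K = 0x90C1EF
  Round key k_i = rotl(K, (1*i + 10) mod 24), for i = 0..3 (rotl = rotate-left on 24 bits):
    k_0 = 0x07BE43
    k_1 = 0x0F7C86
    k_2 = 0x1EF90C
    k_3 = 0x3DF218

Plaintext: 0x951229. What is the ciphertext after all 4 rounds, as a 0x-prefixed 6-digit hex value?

0x77CB16

s_0 = plaintext = 0x951229
s_1 = Round(s_0, k_0) = 0x229A9B
s_2 = Round(s_1, k_1) = 0xA9BED7
s_3 = Round(s_2, k_2) = 0xED777C
s_4 = Round(s_3, k_3) = 0x77CB16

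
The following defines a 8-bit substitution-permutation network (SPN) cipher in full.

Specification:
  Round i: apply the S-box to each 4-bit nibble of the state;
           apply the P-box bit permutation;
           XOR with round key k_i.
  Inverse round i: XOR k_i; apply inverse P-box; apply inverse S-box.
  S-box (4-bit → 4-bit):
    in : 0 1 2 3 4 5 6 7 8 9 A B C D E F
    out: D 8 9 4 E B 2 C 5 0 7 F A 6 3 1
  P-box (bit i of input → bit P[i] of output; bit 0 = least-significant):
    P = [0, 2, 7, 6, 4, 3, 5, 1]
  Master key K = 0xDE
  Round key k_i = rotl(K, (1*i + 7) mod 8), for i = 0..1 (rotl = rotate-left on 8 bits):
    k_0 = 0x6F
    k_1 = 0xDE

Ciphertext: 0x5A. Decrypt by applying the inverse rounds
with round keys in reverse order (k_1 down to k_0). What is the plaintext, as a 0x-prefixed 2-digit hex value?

s_0 = ciphertext = 0x5A
s_1 = InvRound(s_0, k_1) = 0x9D
s_2 = InvRound(s_1, k_0) = 0x07

0x07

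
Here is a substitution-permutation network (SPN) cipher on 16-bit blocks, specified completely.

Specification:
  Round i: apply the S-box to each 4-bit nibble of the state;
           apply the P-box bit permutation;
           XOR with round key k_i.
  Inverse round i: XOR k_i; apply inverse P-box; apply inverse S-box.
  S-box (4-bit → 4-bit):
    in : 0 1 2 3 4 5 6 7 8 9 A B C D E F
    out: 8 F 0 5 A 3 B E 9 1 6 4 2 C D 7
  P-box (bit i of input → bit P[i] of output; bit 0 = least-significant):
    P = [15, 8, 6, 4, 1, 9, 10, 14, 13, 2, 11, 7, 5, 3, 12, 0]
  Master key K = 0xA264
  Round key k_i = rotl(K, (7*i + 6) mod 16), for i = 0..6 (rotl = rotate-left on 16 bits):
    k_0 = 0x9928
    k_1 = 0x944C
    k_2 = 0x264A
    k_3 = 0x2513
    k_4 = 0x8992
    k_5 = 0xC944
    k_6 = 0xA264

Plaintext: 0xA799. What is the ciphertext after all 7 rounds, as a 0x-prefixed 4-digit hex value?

s_0 = plaintext = 0xA799
s_1 = Round(s_0, k_0) = 0x01A6
s_2 = Round(s_1, k_1) = 0x3BD9
s_3 = Round(s_2, k_2) = 0xFA6A
s_4 = Round(s_3, k_3) = 0x7E7D
s_5 = Round(s_4, k_4) = 0xF74B
s_6 = Round(s_5, k_5) = 0x93A8
s_7 = Round(s_6, k_6) = 0x0C54

0x0C54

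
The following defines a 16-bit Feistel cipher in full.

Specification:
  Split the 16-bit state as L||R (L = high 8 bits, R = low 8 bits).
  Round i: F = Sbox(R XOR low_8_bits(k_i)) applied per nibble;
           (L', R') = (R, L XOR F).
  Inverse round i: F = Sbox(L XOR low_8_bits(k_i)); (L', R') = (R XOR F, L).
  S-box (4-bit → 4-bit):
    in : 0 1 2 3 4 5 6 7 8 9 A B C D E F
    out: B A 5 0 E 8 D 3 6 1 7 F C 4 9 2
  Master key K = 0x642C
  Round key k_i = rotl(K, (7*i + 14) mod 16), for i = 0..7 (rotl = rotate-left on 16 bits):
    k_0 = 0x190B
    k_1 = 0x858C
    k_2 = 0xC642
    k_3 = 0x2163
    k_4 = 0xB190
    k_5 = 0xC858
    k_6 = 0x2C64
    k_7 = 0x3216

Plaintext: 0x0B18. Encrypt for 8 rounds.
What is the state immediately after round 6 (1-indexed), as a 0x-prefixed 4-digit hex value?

s_0 = plaintext = 0x0B18
s_1 = Round(s_0, k_0) = 0x18AB
s_2 = Round(s_1, k_1) = 0xAB4B
s_3 = Round(s_2, k_2) = 0x4B1A
s_4 = Round(s_3, k_3) = 0x1A7A
s_5 = Round(s_4, k_4) = 0x7A8D
s_6 = Round(s_5, k_5) = 0x8D32
s_7 = Round(s_6, k_6) = 0x3200
s_8 = Round(s_7, k_7) = 0x009F

0x8D32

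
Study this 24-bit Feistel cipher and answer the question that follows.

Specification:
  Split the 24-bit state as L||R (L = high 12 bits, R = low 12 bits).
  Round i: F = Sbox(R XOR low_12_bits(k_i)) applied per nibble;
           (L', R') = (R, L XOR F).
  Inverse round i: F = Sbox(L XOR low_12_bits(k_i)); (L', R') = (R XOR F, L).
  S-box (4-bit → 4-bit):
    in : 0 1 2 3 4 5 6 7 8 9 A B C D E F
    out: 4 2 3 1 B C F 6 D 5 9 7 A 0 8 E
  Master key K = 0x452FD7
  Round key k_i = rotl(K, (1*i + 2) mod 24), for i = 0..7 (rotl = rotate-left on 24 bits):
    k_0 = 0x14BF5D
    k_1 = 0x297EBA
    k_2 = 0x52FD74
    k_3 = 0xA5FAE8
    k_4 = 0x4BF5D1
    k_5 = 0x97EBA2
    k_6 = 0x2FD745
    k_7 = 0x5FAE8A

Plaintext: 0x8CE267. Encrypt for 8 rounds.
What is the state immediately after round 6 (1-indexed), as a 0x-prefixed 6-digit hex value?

s_0 = plaintext = 0x8CE267
s_1 = Round(s_0, k_0) = 0x2678D7
s_2 = Round(s_1, k_1) = 0x8D7D97
s_3 = Round(s_2, k_2) = 0xD97C56
s_4 = Round(s_3, k_3) = 0xC562EF
s_5 = Round(s_4, k_4) = 0x2EFA4E
s_6 = Round(s_5, k_5) = 0xA4E065
s_7 = Round(s_6, k_6) = 0x065C7A
s_8 = Round(s_7, k_7) = 0xC7A381

0xA4E065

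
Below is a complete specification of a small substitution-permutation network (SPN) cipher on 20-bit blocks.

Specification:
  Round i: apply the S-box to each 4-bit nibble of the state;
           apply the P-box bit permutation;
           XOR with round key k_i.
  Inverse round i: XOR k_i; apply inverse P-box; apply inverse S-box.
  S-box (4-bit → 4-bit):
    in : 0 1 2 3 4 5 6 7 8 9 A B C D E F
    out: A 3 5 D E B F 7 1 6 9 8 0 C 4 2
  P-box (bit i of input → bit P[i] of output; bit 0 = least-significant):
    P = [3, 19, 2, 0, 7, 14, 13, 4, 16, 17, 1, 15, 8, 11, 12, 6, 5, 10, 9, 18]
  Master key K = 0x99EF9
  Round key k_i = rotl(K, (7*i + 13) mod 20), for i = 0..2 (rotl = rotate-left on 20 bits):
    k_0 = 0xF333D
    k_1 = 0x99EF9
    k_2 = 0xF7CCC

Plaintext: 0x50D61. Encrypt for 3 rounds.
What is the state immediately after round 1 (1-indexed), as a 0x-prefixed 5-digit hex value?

0x3DFC7

s_0 = plaintext = 0x50D61
s_1 = Round(s_0, k_0) = 0x3DFC7
s_2 = Round(s_1, k_1) = 0x78C95
s_3 = Round(s_2, k_2) = 0x71BE5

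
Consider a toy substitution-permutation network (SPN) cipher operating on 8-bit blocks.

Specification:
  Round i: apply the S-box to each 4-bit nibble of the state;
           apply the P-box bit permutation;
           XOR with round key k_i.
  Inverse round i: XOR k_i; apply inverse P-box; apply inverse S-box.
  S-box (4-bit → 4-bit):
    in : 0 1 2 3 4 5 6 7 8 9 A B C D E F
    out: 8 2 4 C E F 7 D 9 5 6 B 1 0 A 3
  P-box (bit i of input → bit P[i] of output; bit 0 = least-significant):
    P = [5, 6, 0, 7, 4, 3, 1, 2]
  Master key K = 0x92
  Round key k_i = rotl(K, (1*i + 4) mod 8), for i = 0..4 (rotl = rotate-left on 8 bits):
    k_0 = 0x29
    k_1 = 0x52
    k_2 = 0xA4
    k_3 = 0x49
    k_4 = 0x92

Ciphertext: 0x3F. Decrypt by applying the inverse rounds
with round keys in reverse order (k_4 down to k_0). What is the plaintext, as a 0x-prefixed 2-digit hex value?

s_0 = ciphertext = 0x3F
s_1 = InvRound(s_0, k_4) = 0xE7
s_2 = InvRound(s_1, k_3) = 0x48
s_3 = InvRound(s_2, k_2) = 0xEB
s_4 = InvRound(s_3, k_1) = 0xF7
s_5 = InvRound(s_4, k_0) = 0x5E

0x5E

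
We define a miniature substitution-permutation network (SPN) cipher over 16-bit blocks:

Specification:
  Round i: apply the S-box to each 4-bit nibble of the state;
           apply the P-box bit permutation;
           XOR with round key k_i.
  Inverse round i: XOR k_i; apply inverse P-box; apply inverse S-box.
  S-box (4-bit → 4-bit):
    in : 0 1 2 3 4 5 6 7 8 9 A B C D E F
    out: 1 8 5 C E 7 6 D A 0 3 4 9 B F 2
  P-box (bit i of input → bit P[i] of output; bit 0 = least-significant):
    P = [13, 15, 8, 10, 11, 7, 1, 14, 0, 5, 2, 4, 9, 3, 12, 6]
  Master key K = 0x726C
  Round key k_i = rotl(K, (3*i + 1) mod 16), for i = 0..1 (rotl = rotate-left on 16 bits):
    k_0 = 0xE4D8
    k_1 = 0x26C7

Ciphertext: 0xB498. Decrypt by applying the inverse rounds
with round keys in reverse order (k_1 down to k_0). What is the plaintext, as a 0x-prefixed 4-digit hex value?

s_0 = ciphertext = 0xB498
s_1 = InvRound(s_0, k_1) = 0xE7BF
s_2 = InvRound(s_1, k_0) = 0xC5BB

0xC5BB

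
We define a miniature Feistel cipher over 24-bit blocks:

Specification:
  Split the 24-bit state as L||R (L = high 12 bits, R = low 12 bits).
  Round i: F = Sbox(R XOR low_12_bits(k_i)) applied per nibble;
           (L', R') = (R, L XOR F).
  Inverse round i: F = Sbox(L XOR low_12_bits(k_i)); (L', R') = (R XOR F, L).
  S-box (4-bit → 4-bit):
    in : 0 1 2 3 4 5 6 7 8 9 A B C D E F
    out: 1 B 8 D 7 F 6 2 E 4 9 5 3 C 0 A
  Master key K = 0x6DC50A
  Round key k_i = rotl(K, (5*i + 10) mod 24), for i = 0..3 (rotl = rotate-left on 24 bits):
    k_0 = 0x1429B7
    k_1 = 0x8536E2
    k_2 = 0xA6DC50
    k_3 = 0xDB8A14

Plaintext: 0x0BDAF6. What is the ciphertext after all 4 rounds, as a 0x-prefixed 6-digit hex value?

s_0 = plaintext = 0x0BDAF6
s_1 = Round(s_0, k_0) = 0xAF6DC6
s_2 = Round(s_1, k_1) = 0xDC6F71
s_3 = Round(s_2, k_2) = 0xF7104D
s_4 = Round(s_3, k_3) = 0x04D685

0x04D685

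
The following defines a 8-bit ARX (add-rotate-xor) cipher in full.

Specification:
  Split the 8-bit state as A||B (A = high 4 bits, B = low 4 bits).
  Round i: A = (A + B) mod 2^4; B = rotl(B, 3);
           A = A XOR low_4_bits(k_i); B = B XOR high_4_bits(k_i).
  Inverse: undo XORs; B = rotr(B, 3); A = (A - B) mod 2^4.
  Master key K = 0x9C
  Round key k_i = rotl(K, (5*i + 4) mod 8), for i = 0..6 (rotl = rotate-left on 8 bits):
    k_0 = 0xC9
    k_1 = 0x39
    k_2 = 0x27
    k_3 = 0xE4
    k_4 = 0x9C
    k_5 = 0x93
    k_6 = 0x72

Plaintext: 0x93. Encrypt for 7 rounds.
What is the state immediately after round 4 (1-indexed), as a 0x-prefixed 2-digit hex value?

0xD9

s_0 = plaintext = 0x93
s_1 = Round(s_0, k_0) = 0x55
s_2 = Round(s_1, k_1) = 0x39
s_3 = Round(s_2, k_2) = 0xBE
s_4 = Round(s_3, k_3) = 0xD9
s_5 = Round(s_4, k_4) = 0xA5
s_6 = Round(s_5, k_5) = 0xC3
s_7 = Round(s_6, k_6) = 0xDE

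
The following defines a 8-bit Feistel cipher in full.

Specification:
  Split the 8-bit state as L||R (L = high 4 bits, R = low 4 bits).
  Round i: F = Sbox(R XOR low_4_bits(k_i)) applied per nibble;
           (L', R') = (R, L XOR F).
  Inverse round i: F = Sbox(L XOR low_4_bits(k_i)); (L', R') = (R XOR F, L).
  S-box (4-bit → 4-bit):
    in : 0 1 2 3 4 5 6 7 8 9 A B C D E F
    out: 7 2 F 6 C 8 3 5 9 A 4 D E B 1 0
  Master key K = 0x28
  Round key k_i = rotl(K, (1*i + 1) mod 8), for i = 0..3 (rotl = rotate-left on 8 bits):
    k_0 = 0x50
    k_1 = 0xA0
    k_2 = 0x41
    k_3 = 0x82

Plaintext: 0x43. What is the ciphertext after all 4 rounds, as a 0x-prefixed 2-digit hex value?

0x91

s_0 = plaintext = 0x43
s_1 = Round(s_0, k_0) = 0x32
s_2 = Round(s_1, k_1) = 0x2C
s_3 = Round(s_2, k_2) = 0xC9
s_4 = Round(s_3, k_3) = 0x91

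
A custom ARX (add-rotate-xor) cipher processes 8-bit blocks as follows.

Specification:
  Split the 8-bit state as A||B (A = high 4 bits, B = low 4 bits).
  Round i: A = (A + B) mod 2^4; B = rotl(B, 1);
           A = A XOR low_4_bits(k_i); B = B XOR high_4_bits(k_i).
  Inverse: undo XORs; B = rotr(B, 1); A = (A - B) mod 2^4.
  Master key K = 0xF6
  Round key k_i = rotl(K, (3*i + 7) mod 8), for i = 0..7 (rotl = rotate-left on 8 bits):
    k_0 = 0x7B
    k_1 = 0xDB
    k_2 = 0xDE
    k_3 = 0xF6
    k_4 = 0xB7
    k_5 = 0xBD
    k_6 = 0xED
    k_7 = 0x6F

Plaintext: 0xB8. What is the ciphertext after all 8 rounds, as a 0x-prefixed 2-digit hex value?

0x38

s_0 = plaintext = 0xB8
s_1 = Round(s_0, k_0) = 0x86
s_2 = Round(s_1, k_1) = 0x51
s_3 = Round(s_2, k_2) = 0x8F
s_4 = Round(s_3, k_3) = 0x10
s_5 = Round(s_4, k_4) = 0x6B
s_6 = Round(s_5, k_5) = 0xCC
s_7 = Round(s_6, k_6) = 0x57
s_8 = Round(s_7, k_7) = 0x38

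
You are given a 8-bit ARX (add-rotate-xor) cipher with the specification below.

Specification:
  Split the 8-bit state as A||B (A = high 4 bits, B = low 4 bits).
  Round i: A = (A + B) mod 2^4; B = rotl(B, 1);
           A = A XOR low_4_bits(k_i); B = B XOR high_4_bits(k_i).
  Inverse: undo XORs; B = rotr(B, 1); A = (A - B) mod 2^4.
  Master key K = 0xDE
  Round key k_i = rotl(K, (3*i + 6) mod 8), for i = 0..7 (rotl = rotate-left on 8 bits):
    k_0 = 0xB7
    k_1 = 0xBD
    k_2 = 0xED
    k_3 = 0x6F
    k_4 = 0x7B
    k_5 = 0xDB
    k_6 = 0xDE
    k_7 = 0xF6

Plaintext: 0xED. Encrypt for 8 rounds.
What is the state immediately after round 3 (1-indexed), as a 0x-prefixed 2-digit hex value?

s_0 = plaintext = 0xED
s_1 = Round(s_0, k_0) = 0xC0
s_2 = Round(s_1, k_1) = 0x1B
s_3 = Round(s_2, k_2) = 0x19
s_4 = Round(s_3, k_3) = 0x55
s_5 = Round(s_4, k_4) = 0x1D
s_6 = Round(s_5, k_5) = 0x56
s_7 = Round(s_6, k_6) = 0x51
s_8 = Round(s_7, k_7) = 0x0D

0x19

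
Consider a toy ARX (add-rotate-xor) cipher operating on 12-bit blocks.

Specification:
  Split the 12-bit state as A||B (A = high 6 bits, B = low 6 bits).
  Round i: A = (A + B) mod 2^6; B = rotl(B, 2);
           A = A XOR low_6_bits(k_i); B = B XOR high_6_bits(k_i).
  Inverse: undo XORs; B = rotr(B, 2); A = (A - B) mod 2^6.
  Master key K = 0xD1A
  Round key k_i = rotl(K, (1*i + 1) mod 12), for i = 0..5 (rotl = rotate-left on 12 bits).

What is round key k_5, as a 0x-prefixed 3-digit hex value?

0x6B4

K = 0xD1A
k_0 = rotl(K, (1*0+1) mod 12) = rotl(K, 1) = 0xA35
k_1 = rotl(K, (1*1+1) mod 12) = rotl(K, 2) = 0x46B
k_2 = rotl(K, (1*2+1) mod 12) = rotl(K, 3) = 0x8D6
k_3 = rotl(K, (1*3+1) mod 12) = rotl(K, 4) = 0x1AD
k_4 = rotl(K, (1*4+1) mod 12) = rotl(K, 5) = 0x35A
k_5 = rotl(K, (1*5+1) mod 12) = rotl(K, 6) = 0x6B4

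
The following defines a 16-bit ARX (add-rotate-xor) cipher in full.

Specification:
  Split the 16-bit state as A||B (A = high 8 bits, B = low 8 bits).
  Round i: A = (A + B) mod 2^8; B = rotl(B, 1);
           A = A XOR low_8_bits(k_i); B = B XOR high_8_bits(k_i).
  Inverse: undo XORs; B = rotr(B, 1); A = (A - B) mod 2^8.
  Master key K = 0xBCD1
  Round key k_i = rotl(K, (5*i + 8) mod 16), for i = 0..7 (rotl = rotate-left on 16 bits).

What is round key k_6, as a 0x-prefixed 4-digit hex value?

0x346F

K = 0xBCD1
k_0 = rotl(K, (5*0+8) mod 16) = rotl(K, 8) = 0xD1BC
k_1 = rotl(K, (5*1+8) mod 16) = rotl(K, 13) = 0x379A
k_2 = rotl(K, (5*2+8) mod 16) = rotl(K, 2) = 0xF346
k_3 = rotl(K, (5*3+8) mod 16) = rotl(K, 7) = 0x68DE
k_4 = rotl(K, (5*4+8) mod 16) = rotl(K, 12) = 0x1BCD
k_5 = rotl(K, (5*5+8) mod 16) = rotl(K, 1) = 0x79A3
k_6 = rotl(K, (5*6+8) mod 16) = rotl(K, 6) = 0x346F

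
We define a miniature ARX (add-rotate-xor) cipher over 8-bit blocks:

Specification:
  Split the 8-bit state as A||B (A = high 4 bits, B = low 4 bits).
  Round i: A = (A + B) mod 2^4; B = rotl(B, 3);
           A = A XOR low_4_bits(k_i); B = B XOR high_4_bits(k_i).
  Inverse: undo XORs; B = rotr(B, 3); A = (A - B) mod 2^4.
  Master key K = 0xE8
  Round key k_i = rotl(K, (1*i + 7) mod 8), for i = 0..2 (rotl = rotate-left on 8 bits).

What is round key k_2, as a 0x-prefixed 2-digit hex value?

0xD1

K = 0xE8
k_0 = rotl(K, (1*0+7) mod 8) = rotl(K, 7) = 0x74
k_1 = rotl(K, (1*1+7) mod 8) = rotl(K, 0) = 0xE8
k_2 = rotl(K, (1*2+7) mod 8) = rotl(K, 1) = 0xD1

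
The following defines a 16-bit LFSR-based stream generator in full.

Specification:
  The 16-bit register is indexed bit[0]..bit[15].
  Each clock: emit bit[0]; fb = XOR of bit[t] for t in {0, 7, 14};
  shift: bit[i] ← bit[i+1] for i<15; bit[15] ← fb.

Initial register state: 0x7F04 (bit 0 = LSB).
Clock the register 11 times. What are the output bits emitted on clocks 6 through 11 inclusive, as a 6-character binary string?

000111

reg_0 = 0x7F04
clock 1: out=0, reg = 0xBF82
clock 2: out=0, reg = 0xDFC1
clock 3: out=1, reg = 0xEFE0
clock 4: out=0, reg = 0x77F0
clock 5: out=0, reg = 0x3BF8
clock 6: out=0, reg = 0x9DFC
clock 7: out=0, reg = 0xCEFE
clock 8: out=0, reg = 0x677F
clock 9: out=1, reg = 0x33BF
clock 10: out=1, reg = 0x19DF
clock 11: out=1, reg = 0x0CEF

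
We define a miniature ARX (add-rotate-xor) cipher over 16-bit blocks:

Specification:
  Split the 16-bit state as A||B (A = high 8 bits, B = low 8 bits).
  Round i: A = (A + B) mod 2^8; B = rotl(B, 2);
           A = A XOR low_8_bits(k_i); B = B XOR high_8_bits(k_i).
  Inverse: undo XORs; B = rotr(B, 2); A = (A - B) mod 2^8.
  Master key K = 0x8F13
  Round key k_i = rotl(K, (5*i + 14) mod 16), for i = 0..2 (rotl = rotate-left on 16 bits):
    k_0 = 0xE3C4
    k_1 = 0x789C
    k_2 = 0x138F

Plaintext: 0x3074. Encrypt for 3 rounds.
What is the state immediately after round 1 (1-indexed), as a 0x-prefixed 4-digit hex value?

0x6032

s_0 = plaintext = 0x3074
s_1 = Round(s_0, k_0) = 0x6032
s_2 = Round(s_1, k_1) = 0x0EB0
s_3 = Round(s_2, k_2) = 0x31D1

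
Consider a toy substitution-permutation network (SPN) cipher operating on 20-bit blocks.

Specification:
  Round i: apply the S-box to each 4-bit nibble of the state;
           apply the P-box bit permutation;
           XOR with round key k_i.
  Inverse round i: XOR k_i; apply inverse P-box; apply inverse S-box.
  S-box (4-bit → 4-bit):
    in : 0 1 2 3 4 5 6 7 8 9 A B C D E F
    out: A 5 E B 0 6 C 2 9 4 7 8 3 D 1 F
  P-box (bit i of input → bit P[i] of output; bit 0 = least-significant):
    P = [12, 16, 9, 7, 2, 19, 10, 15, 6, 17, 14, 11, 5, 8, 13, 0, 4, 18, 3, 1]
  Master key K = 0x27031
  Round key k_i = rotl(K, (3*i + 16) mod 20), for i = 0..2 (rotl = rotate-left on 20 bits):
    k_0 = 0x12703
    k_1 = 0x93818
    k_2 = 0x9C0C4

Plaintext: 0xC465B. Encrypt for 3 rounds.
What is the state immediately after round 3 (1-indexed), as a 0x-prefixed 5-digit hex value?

s_0 = plaintext = 0xC465B
s_1 = Round(s_0, k_0) = 0xD6B93
s_2 = Round(s_1, k_1) = 0x80483
s_3 = Round(s_2, k_2) = 0x85153

0x85153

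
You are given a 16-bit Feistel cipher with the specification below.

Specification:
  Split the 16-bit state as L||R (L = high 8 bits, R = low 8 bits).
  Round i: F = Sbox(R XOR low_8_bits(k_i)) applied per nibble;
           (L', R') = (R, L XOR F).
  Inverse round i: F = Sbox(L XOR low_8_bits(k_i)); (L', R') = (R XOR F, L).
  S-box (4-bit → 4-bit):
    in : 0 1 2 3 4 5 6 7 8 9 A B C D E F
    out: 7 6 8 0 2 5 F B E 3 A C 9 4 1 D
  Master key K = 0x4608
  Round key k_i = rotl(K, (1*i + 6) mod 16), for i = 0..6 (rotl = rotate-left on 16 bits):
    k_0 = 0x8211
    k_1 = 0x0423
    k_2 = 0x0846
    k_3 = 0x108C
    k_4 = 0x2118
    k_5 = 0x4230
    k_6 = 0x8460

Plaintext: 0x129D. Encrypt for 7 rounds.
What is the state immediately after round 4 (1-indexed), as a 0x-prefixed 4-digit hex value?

0xCEFB

s_0 = plaintext = 0x129D
s_1 = Round(s_0, k_0) = 0x9DFB
s_2 = Round(s_1, k_1) = 0xFBD3
s_3 = Round(s_2, k_2) = 0xD3CE
s_4 = Round(s_3, k_3) = 0xCEFB
s_5 = Round(s_4, k_4) = 0xFBDE
s_6 = Round(s_5, k_5) = 0xDEEA
s_7 = Round(s_6, k_6) = 0xEA34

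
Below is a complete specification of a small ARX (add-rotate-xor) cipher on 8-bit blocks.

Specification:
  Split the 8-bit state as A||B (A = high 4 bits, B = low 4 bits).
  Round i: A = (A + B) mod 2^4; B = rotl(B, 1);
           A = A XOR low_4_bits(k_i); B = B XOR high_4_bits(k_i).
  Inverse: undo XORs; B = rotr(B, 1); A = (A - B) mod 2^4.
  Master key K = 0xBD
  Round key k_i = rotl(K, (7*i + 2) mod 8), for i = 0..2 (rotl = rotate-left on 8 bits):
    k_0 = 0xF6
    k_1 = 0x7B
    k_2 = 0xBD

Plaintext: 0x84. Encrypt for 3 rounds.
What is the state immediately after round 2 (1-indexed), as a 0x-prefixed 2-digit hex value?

0xA9

s_0 = plaintext = 0x84
s_1 = Round(s_0, k_0) = 0xA7
s_2 = Round(s_1, k_1) = 0xA9
s_3 = Round(s_2, k_2) = 0xE8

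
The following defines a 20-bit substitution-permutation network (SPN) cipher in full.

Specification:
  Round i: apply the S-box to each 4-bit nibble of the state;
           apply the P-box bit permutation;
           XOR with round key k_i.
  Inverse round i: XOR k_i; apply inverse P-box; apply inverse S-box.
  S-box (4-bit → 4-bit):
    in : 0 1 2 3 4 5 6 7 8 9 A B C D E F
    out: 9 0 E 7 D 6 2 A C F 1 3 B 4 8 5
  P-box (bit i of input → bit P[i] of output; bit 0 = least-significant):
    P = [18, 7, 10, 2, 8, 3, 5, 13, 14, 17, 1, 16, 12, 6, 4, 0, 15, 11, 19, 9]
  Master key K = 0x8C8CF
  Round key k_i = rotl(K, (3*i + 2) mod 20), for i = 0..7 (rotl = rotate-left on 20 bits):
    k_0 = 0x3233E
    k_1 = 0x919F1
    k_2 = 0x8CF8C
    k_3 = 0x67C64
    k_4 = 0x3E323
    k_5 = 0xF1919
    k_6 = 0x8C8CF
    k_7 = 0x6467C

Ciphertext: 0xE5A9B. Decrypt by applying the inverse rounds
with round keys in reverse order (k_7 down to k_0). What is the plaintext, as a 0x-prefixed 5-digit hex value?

s_0 = ciphertext = 0xE5A9B
s_1 = InvRound(s_0, k_7) = 0x5CDD2
s_2 = InvRound(s_1, k_6) = 0xD8EB4
s_3 = InvRound(s_2, k_5) = 0x00632
s_4 = InvRound(s_3, k_4) = 0xA8C0D
s_5 = InvRound(s_4, k_3) = 0xFCA2A
s_6 = InvRound(s_5, k_2) = 0x112F9
s_7 = InvRound(s_6, k_1) = 0x211B1
s_8 = InvRound(s_7, k_0) = 0xE0877

0xE0877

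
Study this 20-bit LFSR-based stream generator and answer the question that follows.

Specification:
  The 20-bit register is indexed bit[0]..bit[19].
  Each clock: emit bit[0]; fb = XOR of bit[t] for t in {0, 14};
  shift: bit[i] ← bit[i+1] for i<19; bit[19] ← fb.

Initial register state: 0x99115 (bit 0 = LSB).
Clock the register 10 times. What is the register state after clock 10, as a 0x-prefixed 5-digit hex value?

0x7CE64

reg_0 = 0x99115
clock 1: out=1, reg = 0xCC88A
clock 2: out=0, reg = 0xE6445
clock 3: out=1, reg = 0x73222
clock 4: out=0, reg = 0x39911
clock 5: out=1, reg = 0x9CC88
clock 6: out=0, reg = 0xCE644
clock 7: out=0, reg = 0xE7322
clock 8: out=0, reg = 0xF3991
clock 9: out=1, reg = 0xF9CC8
clock 10: out=0, reg = 0x7CE64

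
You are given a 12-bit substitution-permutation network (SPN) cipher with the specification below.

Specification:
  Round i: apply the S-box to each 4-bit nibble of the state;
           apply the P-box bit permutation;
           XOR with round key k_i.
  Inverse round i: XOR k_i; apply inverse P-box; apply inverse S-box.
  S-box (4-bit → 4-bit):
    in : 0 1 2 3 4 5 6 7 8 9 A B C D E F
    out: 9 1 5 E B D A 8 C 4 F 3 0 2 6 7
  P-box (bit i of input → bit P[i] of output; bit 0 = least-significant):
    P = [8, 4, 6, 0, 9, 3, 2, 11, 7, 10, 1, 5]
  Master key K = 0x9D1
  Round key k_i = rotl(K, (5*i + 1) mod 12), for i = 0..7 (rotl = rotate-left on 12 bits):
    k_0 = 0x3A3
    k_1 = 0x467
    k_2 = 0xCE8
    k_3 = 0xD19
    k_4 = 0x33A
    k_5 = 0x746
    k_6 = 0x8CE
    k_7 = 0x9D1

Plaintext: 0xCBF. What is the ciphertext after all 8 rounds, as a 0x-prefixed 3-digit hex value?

s_0 = plaintext = 0xCBF
s_1 = Round(s_0, k_0) = 0x0FB
s_2 = Round(s_1, k_1) = 0x7DB
s_3 = Round(s_2, k_2) = 0xDD0
s_4 = Round(s_3, k_3) = 0x810
s_5 = Round(s_4, k_4) = 0x019
s_6 = Round(s_5, k_5) = 0x5A6
s_7 = Round(s_6, k_6) = 0x271
s_8 = Round(s_7, k_7) = 0x053

0x053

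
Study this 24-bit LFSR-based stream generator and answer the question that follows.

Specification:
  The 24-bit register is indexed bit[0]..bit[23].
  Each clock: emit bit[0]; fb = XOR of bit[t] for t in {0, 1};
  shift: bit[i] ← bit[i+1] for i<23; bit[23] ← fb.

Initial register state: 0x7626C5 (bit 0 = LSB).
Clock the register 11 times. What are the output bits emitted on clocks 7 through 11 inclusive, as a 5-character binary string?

11011

reg_0 = 0x7626C5
clock 1: out=1, reg = 0xBB1362
clock 2: out=0, reg = 0xDD89B1
clock 3: out=1, reg = 0xEEC4D8
clock 4: out=0, reg = 0x77626C
clock 5: out=0, reg = 0x3BB136
clock 6: out=0, reg = 0x9DD89B
clock 7: out=1, reg = 0x4EEC4D
clock 8: out=1, reg = 0xA77626
clock 9: out=0, reg = 0xD3BB13
clock 10: out=1, reg = 0x69DD89
clock 11: out=1, reg = 0xB4EEC4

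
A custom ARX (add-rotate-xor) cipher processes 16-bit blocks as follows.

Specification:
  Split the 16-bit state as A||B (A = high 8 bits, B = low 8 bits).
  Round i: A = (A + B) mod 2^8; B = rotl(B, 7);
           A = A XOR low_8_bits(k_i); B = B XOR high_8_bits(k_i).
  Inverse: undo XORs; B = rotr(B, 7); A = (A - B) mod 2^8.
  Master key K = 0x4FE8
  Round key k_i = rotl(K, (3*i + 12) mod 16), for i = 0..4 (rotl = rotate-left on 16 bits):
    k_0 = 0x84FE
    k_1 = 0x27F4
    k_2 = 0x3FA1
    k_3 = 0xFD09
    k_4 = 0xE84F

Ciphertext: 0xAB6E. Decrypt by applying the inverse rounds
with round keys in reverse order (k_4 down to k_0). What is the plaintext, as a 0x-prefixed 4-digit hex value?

0x6563

s_0 = ciphertext = 0xAB6E
s_1 = InvRound(s_0, k_4) = 0xD70D
s_2 = InvRound(s_1, k_3) = 0xFDE1
s_3 = InvRound(s_2, k_2) = 0x9FBD
s_4 = InvRound(s_3, k_1) = 0x3635
s_5 = InvRound(s_4, k_0) = 0x6563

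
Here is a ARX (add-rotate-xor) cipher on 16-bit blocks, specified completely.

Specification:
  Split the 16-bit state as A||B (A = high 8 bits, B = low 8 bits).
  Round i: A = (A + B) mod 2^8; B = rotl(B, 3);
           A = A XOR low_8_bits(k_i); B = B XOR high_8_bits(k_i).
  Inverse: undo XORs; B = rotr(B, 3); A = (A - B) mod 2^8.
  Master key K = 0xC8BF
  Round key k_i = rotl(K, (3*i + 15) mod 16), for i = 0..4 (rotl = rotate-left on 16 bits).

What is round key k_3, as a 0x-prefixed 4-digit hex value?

K = 0xC8BF
k_0 = rotl(K, (3*0+15) mod 16) = rotl(K, 15) = 0xE45F
k_1 = rotl(K, (3*1+15) mod 16) = rotl(K, 2) = 0x22FF
k_2 = rotl(K, (3*2+15) mod 16) = rotl(K, 5) = 0x17F9
k_3 = rotl(K, (3*3+15) mod 16) = rotl(K, 8) = 0xBFC8

0xBFC8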